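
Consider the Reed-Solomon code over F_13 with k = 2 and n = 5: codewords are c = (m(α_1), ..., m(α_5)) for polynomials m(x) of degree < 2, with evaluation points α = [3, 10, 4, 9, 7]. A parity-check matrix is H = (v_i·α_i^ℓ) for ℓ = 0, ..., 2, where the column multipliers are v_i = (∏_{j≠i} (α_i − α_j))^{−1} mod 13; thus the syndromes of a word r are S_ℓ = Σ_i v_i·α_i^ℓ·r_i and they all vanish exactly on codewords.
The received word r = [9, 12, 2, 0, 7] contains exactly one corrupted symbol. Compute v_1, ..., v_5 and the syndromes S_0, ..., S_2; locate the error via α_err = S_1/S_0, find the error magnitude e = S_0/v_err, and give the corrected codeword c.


S = (4, 10, 12), error at position 4, error magnitude e = 7, c = [9, 12, 2, 6, 7].

Step 1: column multipliers v_i = (∏_{j≠i}(α_i − α_j))^{−1} mod 13.
  i = 1 (α = 3): (3−10)(3−4)(3−9)(3−7) = (−7)·(−1)·(−6)·(−4) = 168 ≡ 12, so v_1 = 12^{−1} = 12 (mod 13).
  i = 2 (α = 10): (10−3)(10−4)(10−9)(10−7) = 7·6·1·3 = 126 ≡ 9, so v_2 = 9^{−1} = 3 (mod 13).
  i = 3 (α = 4): (4−3)(4−10)(4−9)(4−7) = 1·(−6)·(−5)·(−3) = −90 ≡ 1, so v_3 = 1^{−1} = 1 (mod 13).
  i = 4 (α = 9): (9−3)(9−10)(9−4)(9−7) = 6·(−1)·5·2 = −60 ≡ 5, so v_4 = 5^{−1} = 8 (mod 13).
  i = 5 (α = 7): (7−3)(7−10)(7−4)(7−9) = 4·(−3)·3·(−2) = 72 ≡ 7, so v_5 = 7^{−1} = 2 (mod 13).
  v = [12, 3, 1, 8, 2].
Step 2: syndromes of r = [9, 12, 2, 0, 7] (all sums mod 13).
  S_0 = Σ v_i r_i = 12·9 + 3·12 + 1·2 + 8·0 + 2·7 = 160 ≡ 4.
  S_1 = Σ v_i α_i r_i = 12·3·9 + 3·10·12 + 1·4·2 + 8·9·0 + 2·7·7 = 790 ≡ 10.
  α_i^2 mod 13 = [9, 9, 3, 3, 10].
  S_2 = Σ v_i α_i^2 r_i = 12·9·9 + 3·9·12 + 1·3·2 + 8·3·0 + 2·10·7 = 1442 ≡ 12.
  S = (4, 10, 12) ≠ 0, so r is not a codeword (an error is present).
Step 3: locate the error. For a single error e at position i, S_ℓ = v_i·e·α_i^ℓ, so α_err = S_1/S_0.
  S_0^{−1} = 4^{−1} = 10 (mod 13), so α_err = 10·10 = 100 ≡ 9 = α_4. Error position i = 4.
  Consistency check: S_2/S_1 = 12·4 = 48 ≡ 9 = α_err ✓ (single-error assumption holds).
Step 4: error magnitude e = S_0/v_4 = S_0·∏_{j≠4}(α_4 − α_j) = 4·5 = 20 ≡ 7 (mod 13).
Step 5: correct position 4: c_4 = r_4 − e = 0 − 7 ≡ 6 (mod 13). Hence c = [9, 12, 2, 6, 7].
  Check: interpolating c through the α_i gives m(x) = 4 + 6·x (degree < 2) with m(α_i) = c_i for every i, so c is indeed a codeword.


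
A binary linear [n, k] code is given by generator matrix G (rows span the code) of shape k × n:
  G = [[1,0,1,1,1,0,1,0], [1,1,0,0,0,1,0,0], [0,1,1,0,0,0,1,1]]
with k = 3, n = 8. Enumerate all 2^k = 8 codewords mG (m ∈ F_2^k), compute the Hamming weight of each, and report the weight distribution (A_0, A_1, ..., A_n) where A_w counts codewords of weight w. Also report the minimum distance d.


Weight distribution: A_0 = 1, A_3 = 1, A_4 = 2, A_5 = 3, A_6 = 1. Minimum distance d = 3.

Enumerate all 2^3 = 8 messages m ∈ F_2^3.
For each, compute codeword c = mG in F_2^8, then tally its weight.
  m = 000 → c = 00000000, weight = 0.
  m = 100 → c = 10111010, weight = 5.
  m = 010 → c = 11000100, weight = 3.
  m = 110 → c = 01111110, weight = 6.
  m = 001 → c = 01100011, weight = 4.
  m = 101 → c = 11011001, weight = 5.
  m = 011 → c = 10100111, weight = 5.
  m = 111 → c = 00011101, weight = 4.
Tally weights:
  weight 0: 1 codewords.
  weight 3: 1 codewords.
  weight 4: 2 codewords.
  weight 5: 3 codewords.
  weight 6: 1 codewords.
Minimum distance d = smallest w > 0 with A_w > 0 = 3.
Sanity: Σ A_w = 8 = 2^3 = 8 ✓.


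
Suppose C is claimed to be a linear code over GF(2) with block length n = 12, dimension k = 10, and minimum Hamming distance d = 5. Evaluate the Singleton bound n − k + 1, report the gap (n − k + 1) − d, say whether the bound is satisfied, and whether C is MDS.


Singleton RHS = n − k + 1 = 3, slack = -2, bound violated (no such code; not MDS).

Singleton bound: d ≤ n − k + 1.
Here n = 12, k = 10, so n − k + 1 = 3.
Given d = 5, check d ≤ 3: NO.
Slack = (n − k + 1) − d = -2.
The slack is negative: d = 5 exceeds n − k + 1 = 3 by 2, so the Singleton bound is violated and no linear [12, 10, 5]_2 code can exist. In particular it is not MDS (MDS requires d = n − k + 1 exactly).
Description: the claimed parameters are [12, 10, 5]_2; such a code would be impossible (violates the Singleton bound).


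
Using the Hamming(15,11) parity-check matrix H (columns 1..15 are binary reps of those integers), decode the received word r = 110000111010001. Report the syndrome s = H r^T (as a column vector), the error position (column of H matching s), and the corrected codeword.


s = (0, 0, 0, 1)^T, error position = 1, corrected codeword c = 010000111010001

Compute s = H r^T mod 2 one row at a time:
  s_1 = 1 + 1 + 0 + 1 + 0 + 0 + 0 + 1 = 4 ≡ 0 (mod 2).
  s_2 = 0 + 0 + 0 + 1 + 0 + 0 + 0 + 1 = 2 ≡ 0 (mod 2).
  s_3 = 1 + 0 + 0 + 1 + 0 + 1 + 0 + 1 = 4 ≡ 0 (mod 2).
  s_4 = 1 + 0 + 0 + 1 + 1 + 1 + 0 + 1 = 5 ≡ 1 (mod 2).
s = (0, 0, 0, 1)^T — this equals column 1 of H (binary 0001), so error is at position 1.
Correct: flip bit 1 of r = 110000111010001 to get c = 010000111010001.


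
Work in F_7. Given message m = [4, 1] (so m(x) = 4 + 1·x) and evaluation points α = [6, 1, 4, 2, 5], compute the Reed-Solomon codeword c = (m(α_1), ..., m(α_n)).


c = [3, 5, 1, 6, 2]

Message polynomial: m(x) = 4 + 1·x (mod 7).
For each evaluation point α_i, compute m(α_i) mod 7:
  α_1 = 6: Horner steps 1 → 3, so m(6) = 3.
  α_2 = 1: Horner steps 1 → 5, so m(1) = 5.
  α_3 = 4: Horner steps 1 → 1, so m(4) = 1.
  α_4 = 2: Horner steps 1 → 6, so m(2) = 6.
  α_5 = 5: Horner steps 1 → 2, so m(5) = 2.
Codeword c = [3, 5, 1, 6, 2] ∈ F_7^5.


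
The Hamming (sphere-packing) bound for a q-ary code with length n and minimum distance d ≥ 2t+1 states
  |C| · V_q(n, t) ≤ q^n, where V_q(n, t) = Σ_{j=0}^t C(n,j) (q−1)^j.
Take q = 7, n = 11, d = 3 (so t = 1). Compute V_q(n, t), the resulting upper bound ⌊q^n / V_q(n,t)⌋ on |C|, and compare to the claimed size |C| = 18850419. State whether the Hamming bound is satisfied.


V_q(n, t) = 67, q^n = 1977326743, Hamming bound = 29512339, |C| = 18850419 ≤ bound (satisfied).

Step 1: Compute V_q(n, t) = Σ_{j=0}^1 C(n, j) (q−1)^j.
  j = 0: C(11,0)·(6)^0 = 1·1 = 1.
  j = 1: C(11,1)·(6)^1 = 11·6 = 66.
  V_q(n, t) = 1 + 66 = 67.
Step 2: q^n = 7^11 = 1977326743.
Step 3: Hamming bound ⌊q^n / V_q(n,t)⌋ = ⌊1977326743/67⌋ = 29512339.
Step 4: Compare |C| = 18850419 to 29512339: satisfied.
The claimed |C| lies below the Hamming bound.


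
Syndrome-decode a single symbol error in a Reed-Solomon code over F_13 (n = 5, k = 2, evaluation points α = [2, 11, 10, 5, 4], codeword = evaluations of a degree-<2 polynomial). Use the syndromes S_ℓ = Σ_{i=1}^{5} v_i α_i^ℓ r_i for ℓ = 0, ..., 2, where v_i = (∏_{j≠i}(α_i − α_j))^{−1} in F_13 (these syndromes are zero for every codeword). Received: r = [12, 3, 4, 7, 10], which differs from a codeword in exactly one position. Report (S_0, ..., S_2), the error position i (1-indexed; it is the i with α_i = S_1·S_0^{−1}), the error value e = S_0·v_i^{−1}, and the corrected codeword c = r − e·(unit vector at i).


S = (2, 10, 11), error at position 4, error magnitude e = 11, c = [12, 3, 4, 9, 10].

Step 1: column multipliers v_i = (∏_{j≠i}(α_i − α_j))^{−1} mod 13.
  i = 1 (α = 2): (2−11)(2−10)(2−5)(2−4) = (−9)·(−8)·(−3)·(−2) = 432 ≡ 3, so v_1 = 3^{−1} = 9 (mod 13).
  i = 2 (α = 11): (11−2)(11−10)(11−5)(11−4) = 9·1·6·7 = 378 ≡ 1, so v_2 = 1^{−1} = 1 (mod 13).
  i = 3 (α = 10): (10−2)(10−11)(10−5)(10−4) = 8·(−1)·5·6 = −240 ≡ 7, so v_3 = 7^{−1} = 2 (mod 13).
  i = 4 (α = 5): (5−2)(5−11)(5−10)(5−4) = 3·(−6)·(−5)·1 = 90 ≡ 12, so v_4 = 12^{−1} = 12 (mod 13).
  i = 5 (α = 4): (4−2)(4−11)(4−10)(4−5) = 2·(−7)·(−6)·(−1) = −84 ≡ 7, so v_5 = 7^{−1} = 2 (mod 13).
  v = [9, 1, 2, 12, 2].
Step 2: syndromes of r = [12, 3, 4, 7, 10] (all sums mod 13).
  S_0 = Σ v_i r_i = 9·12 + 1·3 + 2·4 + 12·7 + 2·10 = 223 ≡ 2.
  S_1 = Σ v_i α_i r_i = 9·2·12 + 1·11·3 + 2·10·4 + 12·5·7 + 2·4·10 = 829 ≡ 10.
  α_i^2 mod 13 = [4, 4, 9, 12, 3].
  S_2 = Σ v_i α_i^2 r_i = 9·4·12 + 1·4·3 + 2·9·4 + 12·12·7 + 2·3·10 = 1584 ≡ 11.
  S = (2, 10, 11) ≠ 0, so r is not a codeword (an error is present).
Step 3: locate the error. For a single error e at position i, S_ℓ = v_i·e·α_i^ℓ, so α_err = S_1/S_0.
  S_0^{−1} = 2^{−1} = 7 (mod 13), so α_err = 10·7 = 70 ≡ 5 = α_4. Error position i = 4.
  Consistency check: S_2/S_1 = 11·4 = 44 ≡ 5 = α_err ✓ (single-error assumption holds).
Step 4: error magnitude e = S_0/v_4 = S_0·∏_{j≠4}(α_4 − α_j) = 2·12 = 24 ≡ 11 (mod 13).
Step 5: correct position 4: c_4 = r_4 − e = 7 − 11 ≡ 9 (mod 13). Hence c = [12, 3, 4, 9, 10].
  Check: interpolating c through the α_i gives m(x) = 1 + 12·x (degree < 2) with m(α_i) = c_i for every i, so c is indeed a codeword.


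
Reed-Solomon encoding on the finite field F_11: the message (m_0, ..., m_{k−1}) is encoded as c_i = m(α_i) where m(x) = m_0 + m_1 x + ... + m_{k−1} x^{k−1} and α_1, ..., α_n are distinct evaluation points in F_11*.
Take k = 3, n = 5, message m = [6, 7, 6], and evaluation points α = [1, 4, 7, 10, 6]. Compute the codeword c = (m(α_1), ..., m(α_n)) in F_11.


c = [8, 9, 8, 5, 0]

Message polynomial: m(x) = 6 + 7·x + 6·x^2 (mod 11).
For each evaluation point α_i, compute m(α_i) mod 11:
  α_1 = 1: Horner steps 6 → 2 → 8, so m(1) = 8.
  α_2 = 4: Horner steps 6 → 9 → 9, so m(4) = 9.
  α_3 = 7: Horner steps 6 → 5 → 8, so m(7) = 8.
  α_4 = 10: Horner steps 6 → 1 → 5, so m(10) = 5.
  α_5 = 6: Horner steps 6 → 10 → 0, so m(6) = 0.
Codeword c = [8, 9, 8, 5, 0] ∈ F_11^5.


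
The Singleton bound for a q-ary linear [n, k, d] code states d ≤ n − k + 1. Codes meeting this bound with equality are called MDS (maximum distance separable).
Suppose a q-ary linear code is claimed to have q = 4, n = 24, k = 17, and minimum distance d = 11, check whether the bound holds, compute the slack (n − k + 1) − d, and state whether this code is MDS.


Singleton RHS = n − k + 1 = 8, slack = -3, bound violated (no such code; not MDS).

Singleton bound: d ≤ n − k + 1.
Here n = 24, k = 17, so n − k + 1 = 8.
Given d = 11, check d ≤ 8: NO.
Slack = (n − k + 1) − d = -3.
The slack is negative: d = 11 exceeds n − k + 1 = 8 by 3, so the Singleton bound is violated and no linear [24, 17, 11]_4 code can exist. In particular it is not MDS (MDS requires d = n − k + 1 exactly).
Description: the claimed parameters are [24, 17, 11]_4; such a code would be impossible (violates the Singleton bound).


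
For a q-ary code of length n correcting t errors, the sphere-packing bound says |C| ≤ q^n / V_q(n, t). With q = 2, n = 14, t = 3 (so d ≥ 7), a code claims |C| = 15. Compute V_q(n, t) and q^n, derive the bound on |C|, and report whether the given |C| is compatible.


V_q(n, t) = 470, q^n = 16384, Hamming bound = 34, |C| = 15 ≤ bound (satisfied).

Step 1: Compute V_q(n, t) = Σ_{j=0}^3 C(n, j) (q−1)^j.
  j = 0: C(14,0)·(1)^0 = 1·1 = 1.
  j = 1: C(14,1)·(1)^1 = 14·1 = 14.
  j = 2: C(14,2)·(1)^2 = 91·1 = 91.
  j = 3: C(14,3)·(1)^3 = 364·1 = 364.
  V_q(n, t) = 1 + 14 + 91 + 364 = 470.
Step 2: q^n = 2^14 = 16384.
Step 3: Hamming bound ⌊q^n / V_q(n,t)⌋ = ⌊16384/470⌋ = 34.
Step 4: Compare |C| = 15 to 34: satisfied.
The claimed |C| lies below the Hamming bound.


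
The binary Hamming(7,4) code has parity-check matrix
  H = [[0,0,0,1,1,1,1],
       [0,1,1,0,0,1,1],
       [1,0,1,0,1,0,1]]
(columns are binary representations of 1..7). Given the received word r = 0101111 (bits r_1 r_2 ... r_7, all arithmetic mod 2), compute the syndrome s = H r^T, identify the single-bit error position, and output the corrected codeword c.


s = (0, 1, 0)^T, error position = 2, corrected codeword c = 0001111

Compute s = H r^T mod 2 one row at a time:
  s_1 = 1 + 1 + 1 + 1 = 4 ≡ 0 (mod 2).
  s_2 = 1 + 0 + 1 + 1 = 3 ≡ 1 (mod 2).
  s_3 = 0 + 0 + 1 + 1 = 2 ≡ 0 (mod 2).
s = (0, 1, 0)^T — this equals column 2 of H (binary 010), so error is at position 2.
Correct: flip bit 2 of r = 0101111 to get c = 0001111.


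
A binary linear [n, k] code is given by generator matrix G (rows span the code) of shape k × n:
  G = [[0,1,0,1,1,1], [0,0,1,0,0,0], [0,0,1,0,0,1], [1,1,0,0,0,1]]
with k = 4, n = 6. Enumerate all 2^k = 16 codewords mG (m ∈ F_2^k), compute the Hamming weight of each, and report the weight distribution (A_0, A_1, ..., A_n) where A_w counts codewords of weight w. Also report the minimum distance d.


Weight distribution: A_0 = 1, A_1 = 2, A_2 = 2, A_3 = 4, A_4 = 5, A_5 = 2. Minimum distance d = 1.

Enumerate all 2^4 = 16 messages m ∈ F_2^4.
For each, compute codeword c = mG in F_2^6, then tally its weight.
  m = 0000 → c = 000000, weight = 0.
  m = 1000 → c = 010111, weight = 4.
  m = 0100 → c = 001000, weight = 1.
  m = 1100 → c = 011111, weight = 5.
  m = 0010 → c = 001001, weight = 2.
  m = 1010 → c = 011110, weight = 4.
  m = 0110 → c = 000001, weight = 1.
  m = 1110 → c = 010110, weight = 3.
  m = 0001 → c = 110001, weight = 3.
  m = 1001 → c = 100110, weight = 3.
  m = 0101 → c = 111001, weight = 4.
  m = 1101 → c = 101110, weight = 4.
  m = 0011 → c = 111000, weight = 3.
  m = 1011 → c = 101111, weight = 5.
  m = 0111 → c = 110000, weight = 2.
  m = 1111 → c = 100111, weight = 4.
Tally weights:
  weight 0: 1 codewords.
  weight 1: 2 codewords.
  weight 2: 2 codewords.
  weight 3: 4 codewords.
  weight 4: 5 codewords.
  weight 5: 2 codewords.
Minimum distance d = smallest w > 0 with A_w > 0 = 1.
Sanity: Σ A_w = 16 = 2^4 = 16 ✓.


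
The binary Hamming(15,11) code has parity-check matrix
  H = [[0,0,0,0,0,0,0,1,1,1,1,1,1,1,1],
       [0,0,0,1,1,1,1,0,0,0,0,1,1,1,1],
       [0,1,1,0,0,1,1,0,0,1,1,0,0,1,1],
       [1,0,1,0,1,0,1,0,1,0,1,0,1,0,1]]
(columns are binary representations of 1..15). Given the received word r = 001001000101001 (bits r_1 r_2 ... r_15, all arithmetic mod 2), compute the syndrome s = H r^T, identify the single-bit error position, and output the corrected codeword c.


s = (1, 1, 0, 0)^T, error position = 12, corrected codeword c = 001001000100001

Compute s = H r^T mod 2 one row at a time:
  s_1 = 0 + 0 + 1 + 0 + 1 + 0 + 0 + 1 = 3 ≡ 1 (mod 2).
  s_2 = 0 + 0 + 1 + 0 + 1 + 0 + 0 + 1 = 3 ≡ 1 (mod 2).
  s_3 = 0 + 1 + 1 + 0 + 1 + 0 + 0 + 1 = 4 ≡ 0 (mod 2).
  s_4 = 0 + 1 + 0 + 0 + 0 + 0 + 0 + 1 = 2 ≡ 0 (mod 2).
s = (1, 1, 0, 0)^T — this equals column 12 of H (binary 1100), so error is at position 12.
Correct: flip bit 12 of r = 001001000101001 to get c = 001001000100001.


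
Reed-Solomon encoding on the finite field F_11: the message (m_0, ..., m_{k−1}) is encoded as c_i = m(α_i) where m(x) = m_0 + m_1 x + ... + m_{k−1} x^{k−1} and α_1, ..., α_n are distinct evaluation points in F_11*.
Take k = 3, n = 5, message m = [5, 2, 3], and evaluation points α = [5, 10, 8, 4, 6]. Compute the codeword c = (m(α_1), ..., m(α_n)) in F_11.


c = [2, 6, 4, 6, 4]

Message polynomial: m(x) = 5 + 2·x + 3·x^2 (mod 11).
For each evaluation point α_i, compute m(α_i) mod 11:
  α_1 = 5: Horner steps 3 → 6 → 2, so m(5) = 2.
  α_2 = 10: Horner steps 3 → 10 → 6, so m(10) = 6.
  α_3 = 8: Horner steps 3 → 4 → 4, so m(8) = 4.
  α_4 = 4: Horner steps 3 → 3 → 6, so m(4) = 6.
  α_5 = 6: Horner steps 3 → 9 → 4, so m(6) = 4.
Codeword c = [2, 6, 4, 6, 4] ∈ F_11^5.


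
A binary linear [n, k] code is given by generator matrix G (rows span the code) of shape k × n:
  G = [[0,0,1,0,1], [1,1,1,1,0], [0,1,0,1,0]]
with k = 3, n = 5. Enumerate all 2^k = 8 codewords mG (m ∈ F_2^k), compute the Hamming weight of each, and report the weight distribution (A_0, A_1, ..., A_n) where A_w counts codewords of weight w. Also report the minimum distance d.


Weight distribution: A_0 = 1, A_2 = 4, A_4 = 3. Minimum distance d = 2.

Enumerate all 2^3 = 8 messages m ∈ F_2^3.
For each, compute codeword c = mG in F_2^5, then tally its weight.
  m = 000 → c = 00000, weight = 0.
  m = 100 → c = 00101, weight = 2.
  m = 010 → c = 11110, weight = 4.
  m = 110 → c = 11011, weight = 4.
  m = 001 → c = 01010, weight = 2.
  m = 101 → c = 01111, weight = 4.
  m = 011 → c = 10100, weight = 2.
  m = 111 → c = 10001, weight = 2.
Tally weights:
  weight 0: 1 codewords.
  weight 2: 4 codewords.
  weight 4: 3 codewords.
Minimum distance d = smallest w > 0 with A_w > 0 = 2.
Sanity: Σ A_w = 8 = 2^3 = 8 ✓.


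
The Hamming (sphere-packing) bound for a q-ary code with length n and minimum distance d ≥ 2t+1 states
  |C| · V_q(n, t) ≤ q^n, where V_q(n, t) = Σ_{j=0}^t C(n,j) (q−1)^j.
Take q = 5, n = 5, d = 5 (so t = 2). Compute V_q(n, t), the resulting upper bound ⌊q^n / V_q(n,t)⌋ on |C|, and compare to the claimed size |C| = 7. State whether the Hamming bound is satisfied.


V_q(n, t) = 181, q^n = 3125, Hamming bound = 17, |C| = 7 ≤ bound (satisfied).

Step 1: Compute V_q(n, t) = Σ_{j=0}^2 C(n, j) (q−1)^j.
  j = 0: C(5,0)·(4)^0 = 1·1 = 1.
  j = 1: C(5,1)·(4)^1 = 5·4 = 20.
  j = 2: C(5,2)·(4)^2 = 10·16 = 160.
  V_q(n, t) = 1 + 20 + 160 = 181.
Step 2: q^n = 5^5 = 3125.
Step 3: Hamming bound ⌊q^n / V_q(n,t)⌋ = ⌊3125/181⌋ = 17.
Step 4: Compare |C| = 7 to 17: satisfied.
The claimed |C| lies below the Hamming bound.


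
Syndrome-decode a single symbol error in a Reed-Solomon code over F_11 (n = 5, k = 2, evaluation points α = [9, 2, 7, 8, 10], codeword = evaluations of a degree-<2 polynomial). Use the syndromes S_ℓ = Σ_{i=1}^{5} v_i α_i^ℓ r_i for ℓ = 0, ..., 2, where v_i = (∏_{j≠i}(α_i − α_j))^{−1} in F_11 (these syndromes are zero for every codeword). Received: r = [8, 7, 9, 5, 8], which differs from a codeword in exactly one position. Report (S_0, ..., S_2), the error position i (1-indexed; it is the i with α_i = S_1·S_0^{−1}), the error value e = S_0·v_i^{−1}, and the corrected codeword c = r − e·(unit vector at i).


S = (5, 1, 9), error at position 1, error magnitude e = 7, c = [1, 7, 9, 5, 8].

Step 1: column multipliers v_i = (∏_{j≠i}(α_i − α_j))^{−1} mod 11.
  i = 1 (α = 9): (9−2)(9−7)(9−8)(9−10) = 7·2·1·(−1) = −14 ≡ 8, so v_1 = 8^{−1} = 7 (mod 11).
  i = 2 (α = 2): (2−9)(2−7)(2−8)(2−10) = (−7)·(−5)·(−6)·(−8) = 1680 ≡ 8, so v_2 = 8^{−1} = 7 (mod 11).
  i = 3 (α = 7): (7−9)(7−2)(7−8)(7−10) = (−2)·5·(−1)·(−3) = −30 ≡ 3, so v_3 = 3^{−1} = 4 (mod 11).
  i = 4 (α = 8): (8−9)(8−2)(8−7)(8−10) = (−1)·6·1·(−2) = 12 ≡ 1, so v_4 = 1^{−1} = 1 (mod 11).
  i = 5 (α = 10): (10−9)(10−2)(10−7)(10−8) = 1·8·3·2 = 48 ≡ 4, so v_5 = 4^{−1} = 3 (mod 11).
  v = [7, 7, 4, 1, 3].
Step 2: syndromes of r = [8, 7, 9, 5, 8] (all sums mod 11).
  S_0 = Σ v_i r_i = 7·8 + 7·7 + 4·9 + 1·5 + 3·8 = 170 ≡ 5.
  S_1 = Σ v_i α_i r_i = 7·9·8 + 7·2·7 + 4·7·9 + 1·8·5 + 3·10·8 = 1134 ≡ 1.
  α_i^2 mod 11 = [4, 4, 5, 9, 1].
  S_2 = Σ v_i α_i^2 r_i = 7·4·8 + 7·4·7 + 4·5·9 + 1·9·5 + 3·1·8 = 669 ≡ 9.
  S = (5, 1, 9) ≠ 0, so r is not a codeword (an error is present).
Step 3: locate the error. For a single error e at position i, S_ℓ = v_i·e·α_i^ℓ, so α_err = S_1/S_0.
  S_0^{−1} = 5^{−1} = 9 (mod 11), so α_err = 1·9 = 9 ≡ 9 = α_1. Error position i = 1.
  Consistency check: S_2/S_1 = 9·1 = 9 ≡ 9 = α_err ✓ (single-error assumption holds).
Step 4: error magnitude e = S_0/v_1 = S_0·∏_{j≠1}(α_1 − α_j) = 5·8 = 40 ≡ 7 (mod 11).
Step 5: correct position 1: c_1 = r_1 − e = 8 − 7 ≡ 1 (mod 11). Hence c = [1, 7, 9, 5, 8].
  Check: interpolating c through the α_i gives m(x) = 4 + 7·x (degree < 2) with m(α_i) = c_i for every i, so c is indeed a codeword.


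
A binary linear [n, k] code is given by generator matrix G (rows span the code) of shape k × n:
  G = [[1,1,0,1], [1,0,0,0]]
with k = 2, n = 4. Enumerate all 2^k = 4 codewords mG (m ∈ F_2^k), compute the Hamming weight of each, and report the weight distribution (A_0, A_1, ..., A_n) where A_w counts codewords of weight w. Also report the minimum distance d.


Weight distribution: A_0 = 1, A_1 = 1, A_2 = 1, A_3 = 1. Minimum distance d = 1.

Enumerate all 2^2 = 4 messages m ∈ F_2^2.
For each, compute codeword c = mG in F_2^4, then tally its weight.
  m = 00 → c = 0000, weight = 0.
  m = 10 → c = 1101, weight = 3.
  m = 01 → c = 1000, weight = 1.
  m = 11 → c = 0101, weight = 2.
Tally weights:
  weight 0: 1 codewords.
  weight 1: 1 codewords.
  weight 2: 1 codewords.
  weight 3: 1 codewords.
Minimum distance d = smallest w > 0 with A_w > 0 = 1.
Sanity: Σ A_w = 4 = 2^2 = 4 ✓.


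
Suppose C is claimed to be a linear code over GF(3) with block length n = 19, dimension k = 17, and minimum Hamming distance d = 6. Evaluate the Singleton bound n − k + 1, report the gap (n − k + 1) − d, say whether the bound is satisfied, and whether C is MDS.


Singleton RHS = n − k + 1 = 3, slack = -3, bound violated (no such code; not MDS).

Singleton bound: d ≤ n − k + 1.
Here n = 19, k = 17, so n − k + 1 = 3.
Given d = 6, check d ≤ 3: NO.
Slack = (n − k + 1) − d = -3.
The slack is negative: d = 6 exceeds n − k + 1 = 3 by 3, so the Singleton bound is violated and no linear [19, 17, 6]_3 code can exist. In particular it is not MDS (MDS requires d = n − k + 1 exactly).
Description: the claimed parameters are [19, 17, 6]_3; such a code would be impossible (violates the Singleton bound).


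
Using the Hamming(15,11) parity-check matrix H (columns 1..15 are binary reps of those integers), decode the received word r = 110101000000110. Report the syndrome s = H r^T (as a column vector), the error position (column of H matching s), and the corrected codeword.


s = (0, 0, 1, 0)^T, error position = 2, corrected codeword c = 100101000000110

Compute s = H r^T mod 2 one row at a time:
  s_1 = 0 + 0 + 0 + 0 + 0 + 1 + 1 + 0 = 2 ≡ 0 (mod 2).
  s_2 = 1 + 0 + 1 + 0 + 0 + 1 + 1 + 0 = 4 ≡ 0 (mod 2).
  s_3 = 1 + 0 + 1 + 0 + 0 + 0 + 1 + 0 = 3 ≡ 1 (mod 2).
  s_4 = 1 + 0 + 0 + 0 + 0 + 0 + 1 + 0 = 2 ≡ 0 (mod 2).
s = (0, 0, 1, 0)^T — this equals column 2 of H (binary 0010), so error is at position 2.
Correct: flip bit 2 of r = 110101000000110 to get c = 100101000000110.


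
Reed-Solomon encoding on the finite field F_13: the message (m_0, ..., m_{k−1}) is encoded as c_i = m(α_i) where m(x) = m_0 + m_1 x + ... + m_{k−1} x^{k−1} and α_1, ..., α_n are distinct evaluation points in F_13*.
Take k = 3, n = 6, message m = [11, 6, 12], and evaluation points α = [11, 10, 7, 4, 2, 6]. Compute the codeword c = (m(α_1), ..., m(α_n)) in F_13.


c = [8, 10, 4, 6, 6, 11]

Message polynomial: m(x) = 11 + 6·x + 12·x^2 (mod 13).
For each evaluation point α_i, compute m(α_i) mod 13:
  α_1 = 11: Horner steps 12 → 8 → 8, so m(11) = 8.
  α_2 = 10: Horner steps 12 → 9 → 10, so m(10) = 10.
  α_3 = 7: Horner steps 12 → 12 → 4, so m(7) = 4.
  α_4 = 4: Horner steps 12 → 2 → 6, so m(4) = 6.
  α_5 = 2: Horner steps 12 → 4 → 6, so m(2) = 6.
  α_6 = 6: Horner steps 12 → 0 → 11, so m(6) = 11.
Codeword c = [8, 10, 4, 6, 6, 11] ∈ F_13^6.


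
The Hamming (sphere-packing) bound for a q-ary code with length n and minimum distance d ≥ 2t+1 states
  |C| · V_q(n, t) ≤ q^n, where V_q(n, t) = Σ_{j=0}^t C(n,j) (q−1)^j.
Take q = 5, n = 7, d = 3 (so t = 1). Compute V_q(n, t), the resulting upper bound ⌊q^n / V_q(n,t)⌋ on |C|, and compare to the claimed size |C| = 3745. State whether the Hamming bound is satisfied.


V_q(n, t) = 29, q^n = 78125, Hamming bound = 2693, |C| = 3745 > bound (violated).

Step 1: Compute V_q(n, t) = Σ_{j=0}^1 C(n, j) (q−1)^j.
  j = 0: C(7,0)·(4)^0 = 1·1 = 1.
  j = 1: C(7,1)·(4)^1 = 7·4 = 28.
  V_q(n, t) = 1 + 28 = 29.
Step 2: q^n = 5^7 = 78125.
Step 3: Hamming bound ⌊q^n / V_q(n,t)⌋ = ⌊78125/29⌋ = 2693.
Step 4: Compare |C| = 3745 to 2693: violated.
The claimed |C| lies above the Hamming bound, so no 5-ary code of length 7 with d ≥ 3 can have 3745 codewords.


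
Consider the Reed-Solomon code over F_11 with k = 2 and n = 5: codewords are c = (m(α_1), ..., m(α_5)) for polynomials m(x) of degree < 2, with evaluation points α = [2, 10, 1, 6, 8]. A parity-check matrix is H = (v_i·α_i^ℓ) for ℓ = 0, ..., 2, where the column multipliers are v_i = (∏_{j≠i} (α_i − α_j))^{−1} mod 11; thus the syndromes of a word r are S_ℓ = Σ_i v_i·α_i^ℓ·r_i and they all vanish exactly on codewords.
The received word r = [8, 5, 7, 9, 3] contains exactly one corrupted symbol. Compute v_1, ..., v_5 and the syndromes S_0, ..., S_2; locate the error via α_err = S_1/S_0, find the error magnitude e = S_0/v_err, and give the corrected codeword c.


S = (5, 8, 4), error at position 4, error magnitude e = 8, c = [8, 5, 7, 1, 3].

Step 1: column multipliers v_i = (∏_{j≠i}(α_i − α_j))^{−1} mod 11.
  i = 1 (α = 2): (2−10)(2−1)(2−6)(2−8) = (−8)·1·(−4)·(−6) = −192 ≡ 6, so v_1 = 6^{−1} = 2 (mod 11).
  i = 2 (α = 10): (10−2)(10−1)(10−6)(10−8) = 8·9·4·2 = 576 ≡ 4, so v_2 = 4^{−1} = 3 (mod 11).
  i = 3 (α = 1): (1−2)(1−10)(1−6)(1−8) = (−1)·(−9)·(−5)·(−7) = 315 ≡ 7, so v_3 = 7^{−1} = 8 (mod 11).
  i = 4 (α = 6): (6−2)(6−10)(6−1)(6−8) = 4·(−4)·5·(−2) = 160 ≡ 6, so v_4 = 6^{−1} = 2 (mod 11).
  i = 5 (α = 8): (8−2)(8−10)(8−1)(8−6) = 6·(−2)·7·2 = −168 ≡ 8, so v_5 = 8^{−1} = 7 (mod 11).
  v = [2, 3, 8, 2, 7].
Step 2: syndromes of r = [8, 5, 7, 9, 3] (all sums mod 11).
  S_0 = Σ v_i r_i = 2·8 + 3·5 + 8·7 + 2·9 + 7·3 = 126 ≡ 5.
  S_1 = Σ v_i α_i r_i = 2·2·8 + 3·10·5 + 8·1·7 + 2·6·9 + 7·8·3 = 514 ≡ 8.
  α_i^2 mod 11 = [4, 1, 1, 3, 9].
  S_2 = Σ v_i α_i^2 r_i = 2·4·8 + 3·1·5 + 8·1·7 + 2·3·9 + 7·9·3 = 378 ≡ 4.
  S = (5, 8, 4) ≠ 0, so r is not a codeword (an error is present).
Step 3: locate the error. For a single error e at position i, S_ℓ = v_i·e·α_i^ℓ, so α_err = S_1/S_0.
  S_0^{−1} = 5^{−1} = 9 (mod 11), so α_err = 8·9 = 72 ≡ 6 = α_4. Error position i = 4.
  Consistency check: S_2/S_1 = 4·7 = 28 ≡ 6 = α_err ✓ (single-error assumption holds).
Step 4: error magnitude e = S_0/v_4 = S_0·∏_{j≠4}(α_4 − α_j) = 5·6 = 30 ≡ 8 (mod 11).
Step 5: correct position 4: c_4 = r_4 − e = 9 − 8 ≡ 1 (mod 11). Hence c = [8, 5, 7, 1, 3].
  Check: interpolating c through the α_i gives m(x) = 6 + 1·x (degree < 2) with m(α_i) = c_i for every i, so c is indeed a codeword.


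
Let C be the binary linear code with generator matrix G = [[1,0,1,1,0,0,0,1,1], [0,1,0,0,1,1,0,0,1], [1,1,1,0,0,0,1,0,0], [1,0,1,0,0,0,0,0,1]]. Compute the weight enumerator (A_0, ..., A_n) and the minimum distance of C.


Weight distribution: A_0 = 1, A_2 = 1, A_3 = 3, A_4 = 2, A_5 = 4, A_6 = 3, A_7 = 1, A_8 = 1. Minimum distance d = 2.

Enumerate all 2^4 = 16 messages m ∈ F_2^4.
For each, compute codeword c = mG in F_2^9, then tally its weight.
  m = 0000 → c = 000000000, weight = 0.
  m = 1000 → c = 101100011, weight = 5.
  m = 0100 → c = 010011001, weight = 4.
  m = 1100 → c = 111111010, weight = 7.
  m = 0010 → c = 111000100, weight = 4.
  m = 1010 → c = 010100111, weight = 5.
  m = 0110 → c = 101011101, weight = 6.
  m = 1110 → c = 000111110, weight = 5.
  m = 0001 → c = 101000001, weight = 3.
  m = 1001 → c = 000100010, weight = 2.
  m = 0101 → c = 111011000, weight = 5.
  m = 1101 → c = 010111011, weight = 6.
  m = 0011 → c = 010000101, weight = 3.
  m = 1011 → c = 111100110, weight = 6.
  m = 0111 → c = 000011100, weight = 3.
  m = 1111 → c = 101111111, weight = 8.
Tally weights:
  weight 0: 1 codewords.
  weight 2: 1 codewords.
  weight 3: 3 codewords.
  weight 4: 2 codewords.
  weight 5: 4 codewords.
  weight 6: 3 codewords.
  weight 7: 1 codewords.
  weight 8: 1 codewords.
Minimum distance d = smallest w > 0 with A_w > 0 = 2.
Sanity: Σ A_w = 16 = 2^4 = 16 ✓.


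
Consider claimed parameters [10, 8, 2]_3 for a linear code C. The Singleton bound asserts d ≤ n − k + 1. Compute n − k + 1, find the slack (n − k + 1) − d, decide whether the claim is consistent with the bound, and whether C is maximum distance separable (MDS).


Singleton RHS = n − k + 1 = 3, slack = 1, bound satisfied, not MDS.

Singleton bound: d ≤ n − k + 1.
Here n = 10, k = 8, so n − k + 1 = 3.
Given d = 2, check d ≤ 3: YES.
Slack = (n − k + 1) − d = 1.
The code is NOT MDS (slack = 1 > 0).
Description: the claimed parameters are [10, 8, 2]_3; such a code would be non-MDS.


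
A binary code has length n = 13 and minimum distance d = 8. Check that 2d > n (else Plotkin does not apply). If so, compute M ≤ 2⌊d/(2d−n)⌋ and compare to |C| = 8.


Plotkin bound M ≤ 4; given |C| = 8 > bound (violated).

Check applicability: 2d = 16, n = 13.
2d − n = 3 > 0, so Plotkin applies.
Compute d/(2d−n) = 8/3 ≈ 2.6667.
⌊d/(2d−n)⌋ = 2.
Plotkin bound: M ≤ 2·2 = 4.
Given |C| = 8, check: VIOLATED.
This |C| is above the Plotkin bound, so no binary code with n = 13, d = 8 and 8 codewords exists.


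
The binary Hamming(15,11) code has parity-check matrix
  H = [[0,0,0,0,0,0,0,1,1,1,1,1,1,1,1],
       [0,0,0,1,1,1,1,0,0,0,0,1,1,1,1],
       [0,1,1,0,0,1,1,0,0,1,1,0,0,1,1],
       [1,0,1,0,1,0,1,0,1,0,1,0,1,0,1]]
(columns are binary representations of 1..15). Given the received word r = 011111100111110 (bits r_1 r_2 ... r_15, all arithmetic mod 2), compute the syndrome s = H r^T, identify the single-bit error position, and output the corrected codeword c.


s = (1, 1, 1, 1)^T, error position = 15, corrected codeword c = 011111100111111

Compute s = H r^T mod 2 one row at a time:
  s_1 = 0 + 0 + 1 + 1 + 1 + 1 + 1 + 0 = 5 ≡ 1 (mod 2).
  s_2 = 1 + 1 + 1 + 1 + 1 + 1 + 1 + 0 = 7 ≡ 1 (mod 2).
  s_3 = 1 + 1 + 1 + 1 + 1 + 1 + 1 + 0 = 7 ≡ 1 (mod 2).
  s_4 = 0 + 1 + 1 + 1 + 0 + 1 + 1 + 0 = 5 ≡ 1 (mod 2).
s = (1, 1, 1, 1)^T — this equals column 15 of H (binary 1111), so error is at position 15.
Correct: flip bit 15 of r = 011111100111110 to get c = 011111100111111.


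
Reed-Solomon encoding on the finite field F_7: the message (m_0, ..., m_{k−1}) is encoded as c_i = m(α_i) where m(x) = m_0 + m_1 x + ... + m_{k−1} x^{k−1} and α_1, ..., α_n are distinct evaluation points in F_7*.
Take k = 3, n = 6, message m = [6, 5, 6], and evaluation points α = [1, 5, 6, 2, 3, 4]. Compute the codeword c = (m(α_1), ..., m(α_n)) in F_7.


c = [3, 6, 0, 5, 5, 3]

Message polynomial: m(x) = 6 + 5·x + 6·x^2 (mod 7).
For each evaluation point α_i, compute m(α_i) mod 7:
  α_1 = 1: Horner steps 6 → 4 → 3, so m(1) = 3.
  α_2 = 5: Horner steps 6 → 0 → 6, so m(5) = 6.
  α_3 = 6: Horner steps 6 → 6 → 0, so m(6) = 0.
  α_4 = 2: Horner steps 6 → 3 → 5, so m(2) = 5.
  α_5 = 3: Horner steps 6 → 2 → 5, so m(3) = 5.
  α_6 = 4: Horner steps 6 → 1 → 3, so m(4) = 3.
Codeword c = [3, 6, 0, 5, 5, 3] ∈ F_7^6.


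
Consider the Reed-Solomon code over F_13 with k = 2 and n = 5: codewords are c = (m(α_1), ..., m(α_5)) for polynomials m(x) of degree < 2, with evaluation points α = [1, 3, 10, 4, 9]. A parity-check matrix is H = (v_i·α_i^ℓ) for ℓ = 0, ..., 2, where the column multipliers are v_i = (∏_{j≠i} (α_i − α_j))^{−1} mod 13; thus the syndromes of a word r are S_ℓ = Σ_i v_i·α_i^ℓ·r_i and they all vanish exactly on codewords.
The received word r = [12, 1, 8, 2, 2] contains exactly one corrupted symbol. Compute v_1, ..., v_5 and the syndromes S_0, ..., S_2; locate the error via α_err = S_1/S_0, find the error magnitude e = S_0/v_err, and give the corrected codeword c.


S = (3, 1, 9), error at position 5, error magnitude e = 8, c = [12, 1, 8, 2, 7].

Step 1: column multipliers v_i = (∏_{j≠i}(α_i − α_j))^{−1} mod 13.
  i = 1 (α = 1): (1−3)(1−10)(1−4)(1−9) = (−2)·(−9)·(−3)·(−8) = 432 ≡ 3, so v_1 = 3^{−1} = 9 (mod 13).
  i = 2 (α = 3): (3−1)(3−10)(3−4)(3−9) = 2·(−7)·(−1)·(−6) = −84 ≡ 7, so v_2 = 7^{−1} = 2 (mod 13).
  i = 3 (α = 10): (10−1)(10−3)(10−4)(10−9) = 9·7·6·1 = 378 ≡ 1, so v_3 = 1^{−1} = 1 (mod 13).
  i = 4 (α = 4): (4−1)(4−3)(4−10)(4−9) = 3·1·(−6)·(−5) = 90 ≡ 12, so v_4 = 12^{−1} = 12 (mod 13).
  i = 5 (α = 9): (9−1)(9−3)(9−10)(9−4) = 8·6·(−1)·5 = −240 ≡ 7, so v_5 = 7^{−1} = 2 (mod 13).
  v = [9, 2, 1, 12, 2].
Step 2: syndromes of r = [12, 1, 8, 2, 2] (all sums mod 13).
  S_0 = Σ v_i r_i = 9·12 + 2·1 + 1·8 + 12·2 + 2·2 = 146 ≡ 3.
  S_1 = Σ v_i α_i r_i = 9·1·12 + 2·3·1 + 1·10·8 + 12·4·2 + 2·9·2 = 326 ≡ 1.
  α_i^2 mod 13 = [1, 9, 9, 3, 3].
  S_2 = Σ v_i α_i^2 r_i = 9·1·12 + 2·9·1 + 1·9·8 + 12·3·2 + 2·3·2 = 282 ≡ 9.
  S = (3, 1, 9) ≠ 0, so r is not a codeword (an error is present).
Step 3: locate the error. For a single error e at position i, S_ℓ = v_i·e·α_i^ℓ, so α_err = S_1/S_0.
  S_0^{−1} = 3^{−1} = 9 (mod 13), so α_err = 1·9 = 9 ≡ 9 = α_5. Error position i = 5.
  Consistency check: S_2/S_1 = 9·1 = 9 ≡ 9 = α_err ✓ (single-error assumption holds).
Step 4: error magnitude e = S_0/v_5 = S_0·∏_{j≠5}(α_5 − α_j) = 3·7 = 21 ≡ 8 (mod 13).
Step 5: correct position 5: c_5 = r_5 − e = 2 − 8 ≡ 7 (mod 13). Hence c = [12, 1, 8, 2, 7].
  Check: interpolating c through the α_i gives m(x) = 11 + 1·x (degree < 2) with m(α_i) = c_i for every i, so c is indeed a codeword.


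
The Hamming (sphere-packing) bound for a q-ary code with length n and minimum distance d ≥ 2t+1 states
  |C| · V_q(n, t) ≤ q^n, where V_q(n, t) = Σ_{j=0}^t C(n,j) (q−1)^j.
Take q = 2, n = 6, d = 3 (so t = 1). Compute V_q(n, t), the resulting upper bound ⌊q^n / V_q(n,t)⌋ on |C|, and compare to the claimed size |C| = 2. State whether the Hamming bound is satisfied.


V_q(n, t) = 7, q^n = 64, Hamming bound = 9, |C| = 2 ≤ bound (satisfied).

Step 1: Compute V_q(n, t) = Σ_{j=0}^1 C(n, j) (q−1)^j.
  j = 0: C(6,0)·(1)^0 = 1·1 = 1.
  j = 1: C(6,1)·(1)^1 = 6·1 = 6.
  V_q(n, t) = 1 + 6 = 7.
Step 2: q^n = 2^6 = 64.
Step 3: Hamming bound ⌊q^n / V_q(n,t)⌋ = ⌊64/7⌋ = 9.
Step 4: Compare |C| = 2 to 9: satisfied.
The claimed |C| lies below the Hamming bound.


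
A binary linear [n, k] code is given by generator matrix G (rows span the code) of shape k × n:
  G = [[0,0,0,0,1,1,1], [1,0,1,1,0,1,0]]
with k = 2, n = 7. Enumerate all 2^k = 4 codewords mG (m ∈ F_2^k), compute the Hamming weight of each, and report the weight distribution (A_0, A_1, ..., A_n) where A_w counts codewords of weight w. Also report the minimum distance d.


Weight distribution: A_0 = 1, A_3 = 1, A_4 = 1, A_5 = 1. Minimum distance d = 3.

Enumerate all 2^2 = 4 messages m ∈ F_2^2.
For each, compute codeword c = mG in F_2^7, then tally its weight.
  m = 00 → c = 0000000, weight = 0.
  m = 10 → c = 0000111, weight = 3.
  m = 01 → c = 1011010, weight = 4.
  m = 11 → c = 1011101, weight = 5.
Tally weights:
  weight 0: 1 codewords.
  weight 3: 1 codewords.
  weight 4: 1 codewords.
  weight 5: 1 codewords.
Minimum distance d = smallest w > 0 with A_w > 0 = 3.
Sanity: Σ A_w = 4 = 2^2 = 4 ✓.


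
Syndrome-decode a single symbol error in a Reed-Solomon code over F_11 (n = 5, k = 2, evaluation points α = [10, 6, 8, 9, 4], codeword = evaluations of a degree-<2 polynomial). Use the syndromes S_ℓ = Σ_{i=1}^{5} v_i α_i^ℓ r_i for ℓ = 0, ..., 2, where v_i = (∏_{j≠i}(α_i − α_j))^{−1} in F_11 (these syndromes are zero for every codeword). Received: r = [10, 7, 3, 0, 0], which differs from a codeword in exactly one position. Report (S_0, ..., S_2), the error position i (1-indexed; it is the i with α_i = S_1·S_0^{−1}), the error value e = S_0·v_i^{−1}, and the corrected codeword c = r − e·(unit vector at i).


S = (3, 5, 1), error at position 4, error magnitude e = 10, c = [10, 7, 3, 1, 0].

Step 1: column multipliers v_i = (∏_{j≠i}(α_i − α_j))^{−1} mod 11.
  i = 1 (α = 10): (10−6)(10−8)(10−9)(10−4) = 4·2·1·6 = 48 ≡ 4, so v_1 = 4^{−1} = 3 (mod 11).
  i = 2 (α = 6): (6−10)(6−8)(6−9)(6−4) = (−4)·(−2)·(−3)·2 = −48 ≡ 7, so v_2 = 7^{−1} = 8 (mod 11).
  i = 3 (α = 8): (8−10)(8−6)(8−9)(8−4) = (−2)·2·(−1)·4 = 16 ≡ 5, so v_3 = 5^{−1} = 9 (mod 11).
  i = 4 (α = 9): (9−10)(9−6)(9−8)(9−4) = (−1)·3·1·5 = −15 ≡ 7, so v_4 = 7^{−1} = 8 (mod 11).
  i = 5 (α = 4): (4−10)(4−6)(4−8)(4−9) = (−6)·(−2)·(−4)·(−5) = 240 ≡ 9, so v_5 = 9^{−1} = 5 (mod 11).
  v = [3, 8, 9, 8, 5].
Step 2: syndromes of r = [10, 7, 3, 0, 0] (all sums mod 11).
  S_0 = Σ v_i r_i = 3·10 + 8·7 + 9·3 + 8·0 + 5·0 = 113 ≡ 3.
  S_1 = Σ v_i α_i r_i = 3·10·10 + 8·6·7 + 9·8·3 + 8·9·0 + 5·4·0 = 852 ≡ 5.
  α_i^2 mod 11 = [1, 3, 9, 4, 5].
  S_2 = Σ v_i α_i^2 r_i = 3·1·10 + 8·3·7 + 9·9·3 + 8·4·0 + 5·5·0 = 441 ≡ 1.
  S = (3, 5, 1) ≠ 0, so r is not a codeword (an error is present).
Step 3: locate the error. For a single error e at position i, S_ℓ = v_i·e·α_i^ℓ, so α_err = S_1/S_0.
  S_0^{−1} = 3^{−1} = 4 (mod 11), so α_err = 5·4 = 20 ≡ 9 = α_4. Error position i = 4.
  Consistency check: S_2/S_1 = 1·9 = 9 ≡ 9 = α_err ✓ (single-error assumption holds).
Step 4: error magnitude e = S_0/v_4 = S_0·∏_{j≠4}(α_4 − α_j) = 3·7 = 21 ≡ 10 (mod 11).
Step 5: correct position 4: c_4 = r_4 − e = 0 − 10 ≡ 1 (mod 11). Hence c = [10, 7, 3, 1, 0].
  Check: interpolating c through the α_i gives m(x) = 8 + 9·x (degree < 2) with m(α_i) = c_i for every i, so c is indeed a codeword.


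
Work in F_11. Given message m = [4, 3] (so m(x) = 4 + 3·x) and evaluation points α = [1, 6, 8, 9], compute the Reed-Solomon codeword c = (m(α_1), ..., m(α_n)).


c = [7, 0, 6, 9]

Message polynomial: m(x) = 4 + 3·x (mod 11).
For each evaluation point α_i, compute m(α_i) mod 11:
  α_1 = 1: Horner steps 3 → 7, so m(1) = 7.
  α_2 = 6: Horner steps 3 → 0, so m(6) = 0.
  α_3 = 8: Horner steps 3 → 6, so m(8) = 6.
  α_4 = 9: Horner steps 3 → 9, so m(9) = 9.
Codeword c = [7, 0, 6, 9] ∈ F_11^4.


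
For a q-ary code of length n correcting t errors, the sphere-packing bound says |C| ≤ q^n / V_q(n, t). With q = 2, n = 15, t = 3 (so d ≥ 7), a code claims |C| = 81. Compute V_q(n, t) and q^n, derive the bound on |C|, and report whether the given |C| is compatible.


V_q(n, t) = 576, q^n = 32768, Hamming bound = 56, |C| = 81 > bound (violated).

Step 1: Compute V_q(n, t) = Σ_{j=0}^3 C(n, j) (q−1)^j.
  j = 0: C(15,0)·(1)^0 = 1·1 = 1.
  j = 1: C(15,1)·(1)^1 = 15·1 = 15.
  j = 2: C(15,2)·(1)^2 = 105·1 = 105.
  j = 3: C(15,3)·(1)^3 = 455·1 = 455.
  V_q(n, t) = 1 + 15 + 105 + 455 = 576.
Step 2: q^n = 2^15 = 32768.
Step 3: Hamming bound ⌊q^n / V_q(n,t)⌋ = ⌊32768/576⌋ = 56.
Step 4: Compare |C| = 81 to 56: violated.
The claimed |C| lies above the Hamming bound, so no 2-ary code of length 15 with d ≥ 7 can have 81 codewords.


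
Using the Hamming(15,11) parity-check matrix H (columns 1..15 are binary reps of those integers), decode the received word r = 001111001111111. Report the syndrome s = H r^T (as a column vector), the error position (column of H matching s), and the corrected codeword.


s = (1, 1, 0, 0)^T, error position = 12, corrected codeword c = 001111001110111

Compute s = H r^T mod 2 one row at a time:
  s_1 = 0 + 1 + 1 + 1 + 1 + 1 + 1 + 1 = 7 ≡ 1 (mod 2).
  s_2 = 1 + 1 + 1 + 0 + 1 + 1 + 1 + 1 = 7 ≡ 1 (mod 2).
  s_3 = 0 + 1 + 1 + 0 + 1 + 1 + 1 + 1 = 6 ≡ 0 (mod 2).
  s_4 = 0 + 1 + 1 + 0 + 1 + 1 + 1 + 1 = 6 ≡ 0 (mod 2).
s = (1, 1, 0, 0)^T — this equals column 12 of H (binary 1100), so error is at position 12.
Correct: flip bit 12 of r = 001111001111111 to get c = 001111001110111.


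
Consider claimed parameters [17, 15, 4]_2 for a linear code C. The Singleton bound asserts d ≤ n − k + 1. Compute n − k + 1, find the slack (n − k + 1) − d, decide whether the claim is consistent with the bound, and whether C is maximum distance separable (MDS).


Singleton RHS = n − k + 1 = 3, slack = -1, bound violated (no such code; not MDS).

Singleton bound: d ≤ n − k + 1.
Here n = 17, k = 15, so n − k + 1 = 3.
Given d = 4, check d ≤ 3: NO.
Slack = (n − k + 1) − d = -1.
The slack is negative: d = 4 exceeds n − k + 1 = 3 by 1, so the Singleton bound is violated and no linear [17, 15, 4]_2 code can exist. In particular it is not MDS (MDS requires d = n − k + 1 exactly).
Description: the claimed parameters are [17, 15, 4]_2; such a code would be impossible (violates the Singleton bound).
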